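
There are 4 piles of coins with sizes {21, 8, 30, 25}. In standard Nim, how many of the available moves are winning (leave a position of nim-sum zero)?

3

Compute the nim-sum pairwise:
21 ^ 8 = 29
29 ^ 30 = 3
3 ^ 25 = 26
The overall nim-sum is X = 26. A pile of size p has a winning move iff p XOR X < p (reduce it to p XOR X).
  21: 21 XOR 26 = 15 < 21 — winning move (to 15).
  8: 8 XOR 26 = 18 ≥ 8 — no move.
  30: 30 XOR 26 = 4 < 30 — winning move (to 4).
  25: 25 XOR 26 = 3 < 25 — winning move (to 3).
That gives 3 winning moves.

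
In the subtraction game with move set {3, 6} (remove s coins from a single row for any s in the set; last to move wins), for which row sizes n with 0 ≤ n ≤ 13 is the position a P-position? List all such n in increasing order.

Grundy values for subtraction set {3, 6}:
g(0) = mex{} = 0
g(1) = mex{} = 0
g(2) = mex{} = 0
g(3) = mex{0} = 1
g(4) = mex{0} = 1
g(5) = mex{0} = 1
g(6) = mex{0,1} = 2
g(7) = mex{0,1} = 2
g(8) = mex{0,1} = 2
g(9) = mex{1,2} = 0
g(10) = mex{1,2} = 0
g(11) = mex{1,2} = 0
g(12) = mex{0,2} = 1
g(13) = mex{0,2} = 1
The P-positions (g = 0) in 0..13 are 0, 1, 2, 9, 10, 11.

0, 1, 2, 9, 10, 11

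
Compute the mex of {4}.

0 is not in the set, so the mex is 0.

0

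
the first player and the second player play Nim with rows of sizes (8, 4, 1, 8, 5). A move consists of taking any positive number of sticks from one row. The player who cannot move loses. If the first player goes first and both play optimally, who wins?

Bitwise XOR of the heap sizes:
  1000  (8)
  0100  (4)
  0001  (1)
  1000  (8)
  0101  (5)
  ----
  0000  (0)
The nim-sum is 0, so this is a P-position: the player to move is in a losing position under optimal play; the first player is about to move from it and so loses — the second player wins.

the second player wins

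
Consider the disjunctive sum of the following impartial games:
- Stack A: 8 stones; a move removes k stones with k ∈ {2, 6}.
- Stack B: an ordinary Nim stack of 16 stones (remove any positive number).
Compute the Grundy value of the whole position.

16

Build the Grundy sequence for stack A with g(k) = mex{g(k−s) : s ∈ {2, 6}, s ≤ k}:
k:     0  1  2  3  4  5  6  7  8
g(k):  0  0  1  1  0  0  1  1  0
So g(8) = 0.
Stack B is a plain Nim stack of size 16, so its Grundy value is 16.
The value of a disjunctive sum is the nim-sum of the parts.
Combined value = 0 ⊕ 16 = 16.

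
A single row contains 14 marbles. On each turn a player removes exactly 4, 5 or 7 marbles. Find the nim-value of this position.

0

Grundy values for subtraction set {4, 5, 7}:
k:     0  1  2  3  4  5  6  7  8  9 10 11 12 13 14
g(k):  0  0  0  0  1  1  1  1  2  2  2  0  0  0  0
So g(14) = 0.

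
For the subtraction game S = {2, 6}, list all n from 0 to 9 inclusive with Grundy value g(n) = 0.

Grundy values for subtraction set {2, 6}:
k:     0  1  2  3  4  5  6  7  8  9
g(k):  0  0  1  1  0  0  1  1  0  0
The P-positions (g = 0) in 0..9 are 0, 1, 4, 5, 8, 9.

0, 1, 4, 5, 8, 9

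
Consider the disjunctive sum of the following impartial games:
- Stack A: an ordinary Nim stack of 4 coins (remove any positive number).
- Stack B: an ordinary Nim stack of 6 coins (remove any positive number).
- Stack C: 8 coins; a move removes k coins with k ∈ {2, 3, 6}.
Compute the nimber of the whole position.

0

Stack A is a plain Nim stack of size 4, so its Grundy value is 4.
Stack B is a plain Nim stack of size 6, so its Grundy value is 6.
For stack C, compute g(0), g(1), … with moves {2, 3, 6}:
k:     0  1  2  3  4  5  6  7  8
g(k):  0  0  1  1  2  0  3  1  2
So g(8) = 2.
The value of a disjunctive sum is the nim-sum of the parts.
Combined value = 4 ⊕ 6 ⊕ 2 = 0.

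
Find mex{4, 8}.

0 is not in the set, so the mex is 0.

0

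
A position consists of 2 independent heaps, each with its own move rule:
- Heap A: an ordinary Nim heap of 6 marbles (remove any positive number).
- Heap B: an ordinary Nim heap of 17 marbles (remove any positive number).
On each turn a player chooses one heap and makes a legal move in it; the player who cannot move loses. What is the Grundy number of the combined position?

23

Heap A is a plain Nim heap of size 6, so its Grundy value is 6.
Heap B is a plain Nim heap of size 17, so its Grundy value is 17.
The value of a disjunctive sum is the nim-sum of the parts.
Combined value = 6 ⊕ 17 = 23.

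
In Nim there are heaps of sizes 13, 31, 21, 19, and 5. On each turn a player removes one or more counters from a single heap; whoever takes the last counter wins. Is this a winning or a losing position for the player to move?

Winning position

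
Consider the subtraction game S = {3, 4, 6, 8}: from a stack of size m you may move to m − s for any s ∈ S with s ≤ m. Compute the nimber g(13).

0

Compute g(0), g(1), … for moves {3, 4, 6, 8}:
g(0) = mex{} = 0
g(1) = mex{} = 0
g(2) = mex{} = 0
g(3) = mex{0} = 1
g(4) = mex{0} = 1
g(5) = mex{0} = 1
g(6) = mex{0,1} = 2
g(7) = mex{0,1} = 2
g(8) = mex{0,1} = 2
g(9) = mex{0,1,2} = 3
g(10) = mex{0,1,2} = 3
g(11) = mex{1,2} = 0
g(12) = mex{1,2,3} = 0
g(13) = mex{1,2,3} = 0
So g(13) = 0.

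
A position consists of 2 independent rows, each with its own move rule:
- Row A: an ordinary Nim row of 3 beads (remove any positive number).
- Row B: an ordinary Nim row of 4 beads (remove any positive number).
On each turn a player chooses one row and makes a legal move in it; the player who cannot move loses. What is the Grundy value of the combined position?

Row A is a plain Nim row of size 3, so its Grundy value is 3.
Row B is a plain Nim row of size 4, so its Grundy value is 4.
The value of a disjunctive sum is the nim-sum of the parts.
Combined value = 3 XOR 4 = 7.

7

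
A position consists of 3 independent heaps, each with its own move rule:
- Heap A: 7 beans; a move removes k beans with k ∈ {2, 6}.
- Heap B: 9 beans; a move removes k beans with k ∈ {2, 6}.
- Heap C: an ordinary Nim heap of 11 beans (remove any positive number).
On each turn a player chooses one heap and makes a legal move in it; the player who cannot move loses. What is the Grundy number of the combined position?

Grundy values for heap A (subtraction set {2, 6}):
g(0) = mex{} = 0
g(1) = mex{} = 0
g(2) = mex{0} = 1
g(3) = mex{0} = 1
g(4) = mex{1} = 0
g(5) = mex{1} = 0
g(6) = mex{0} = 1
g(7) = mex{0} = 1
So g(7) = 1.
For heap B, compute g(0), g(1), … with moves {2, 6}:
k:     0  1  2  3  4  5  6  7  8  9
g(k):  0  0  1  1  0  0  1  1  0  0
So g(9) = 0.
Heap C is a plain Nim heap of size 11, so its Grundy value is 11.
The value of a disjunctive sum is the nim-sum of the parts.
Combined value = 1 ⊕ 0 ⊕ 11 = 10.

10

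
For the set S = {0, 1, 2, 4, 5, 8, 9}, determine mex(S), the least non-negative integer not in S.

3

The values 0, 1, 2 are all present; 3 is the first non-negative integer missing from the set.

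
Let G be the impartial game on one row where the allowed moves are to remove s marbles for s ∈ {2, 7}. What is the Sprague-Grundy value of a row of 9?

0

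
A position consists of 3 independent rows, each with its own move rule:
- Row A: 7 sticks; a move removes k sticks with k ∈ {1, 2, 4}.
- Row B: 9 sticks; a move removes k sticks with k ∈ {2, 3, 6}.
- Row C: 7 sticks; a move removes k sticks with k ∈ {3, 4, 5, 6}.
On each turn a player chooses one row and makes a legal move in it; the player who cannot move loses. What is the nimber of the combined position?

3

For row A, compute g(0), g(1), … with moves {1, 2, 4}:
k:     0  1  2  3  4  5  6  7
g(k):  0  1  2  0  1  2  0  1
So g(7) = 1.
Build the Grundy sequence for row B with g(k) = mex{g(k−s) : s ∈ {2, 3, 6}, s ≤ k}:
k:     0  1  2  3  4  5  6  7  8  9
g(k):  0  0  1  1  2  0  3  1  2  0
So g(9) = 0.
For row C, compute g(0), g(1), … with moves {3, 4, 5, 6}:
k:     0  1  2  3  4  5  6  7
g(k):  0  0  0  1  1  1  2  2
So g(7) = 2.
By the Sprague-Grundy theorem, the Grundy value of a sum of independent games is the XOR of the component values.
Combined value = 1 XOR 0 XOR 2 = 3.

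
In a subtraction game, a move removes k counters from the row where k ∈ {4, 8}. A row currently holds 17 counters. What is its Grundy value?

Build the Grundy sequence with g(k) = mex{g(k−s) : s ∈ {4, 8}, s ≤ k}:
k:     0  1  2  3  4  5  6  7  8  9 10 11 12 13 14 15 16 17
g(k):  0  0  0  0  1  1  1  1  2  2  2  2  0  0  0  0  1  1
So g(17) = 1.

1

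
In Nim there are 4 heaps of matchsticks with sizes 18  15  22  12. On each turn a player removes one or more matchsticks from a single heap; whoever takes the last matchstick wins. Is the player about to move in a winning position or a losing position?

Winning position

Write each in binary and XOR column by column:
  10010  (18)
  01111  (15)
  10110  (22)
  01100  (12)
  -----
  00111  (7)
The nim-sum is 7 ≠ 0, so this is an N-position: the player to move can win.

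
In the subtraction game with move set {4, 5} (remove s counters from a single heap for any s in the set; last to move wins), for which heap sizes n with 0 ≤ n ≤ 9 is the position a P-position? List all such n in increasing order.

Compute g(0), g(1), … for moves {4, 5}:
k:     0  1  2  3  4  5  6  7  8  9
g(k):  0  0  0  0  1  1  1  1  2  0
The P-positions (g = 0) in 0..9 are 0, 1, 2, 3, 9.

0, 1, 2, 3, 9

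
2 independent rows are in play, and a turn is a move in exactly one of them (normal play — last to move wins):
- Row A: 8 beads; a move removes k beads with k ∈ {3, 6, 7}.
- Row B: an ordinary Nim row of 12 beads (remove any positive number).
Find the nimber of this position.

14

Build the Grundy sequence for row A with g(k) = mex{g(k−s) : s ∈ {3, 6, 7}, s ≤ k}:
g(0) = mex{} = 0
g(1) = mex{} = 0
g(2) = mex{} = 0
g(3) = mex{0} = 1
g(4) = mex{0} = 1
g(5) = mex{0} = 1
g(6) = mex{0,1} = 2
g(7) = mex{0,1} = 2
g(8) = mex{0,1} = 2
So g(8) = 2.
Row B is a plain Nim row of size 12, so its Grundy value is 12.
The value of a disjunctive sum is the nim-sum of the parts.
Combined value = 2 XOR 12 = 14.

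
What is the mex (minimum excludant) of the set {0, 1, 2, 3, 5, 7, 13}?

4

The values 0, 1, 2, 3 are all present; 4 is the first non-negative integer missing from the set.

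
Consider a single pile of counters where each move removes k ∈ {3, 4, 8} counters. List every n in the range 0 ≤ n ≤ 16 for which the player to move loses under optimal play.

0, 1, 2, 7, 12, 13, 14

Build the Grundy sequence with g(k) = mex{g(k−s) : s ∈ {3, 4, 8}, s ≤ k}:
k:     0  1  2  3  4  5  6  7  8  9 10 11 12 13 14 15 16
g(k):  0  0  0  1  1  1  2  0  2  3  1  3  0  0  0  1  1
The P-positions (g = 0) in 0..16 are 0, 1, 2, 7, 12, 13, 14.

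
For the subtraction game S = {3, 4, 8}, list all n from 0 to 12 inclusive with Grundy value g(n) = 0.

0, 1, 2, 7, 12

Build the Grundy sequence with g(k) = mex{g(k−s) : s ∈ {3, 4, 8}, s ≤ k}:
k:     0  1  2  3  4  5  6  7  8  9 10 11 12
g(k):  0  0  0  1  1  1  2  0  2  3  1  3  0
The P-positions (g = 0) in 0..12 are 0, 1, 2, 7, 12.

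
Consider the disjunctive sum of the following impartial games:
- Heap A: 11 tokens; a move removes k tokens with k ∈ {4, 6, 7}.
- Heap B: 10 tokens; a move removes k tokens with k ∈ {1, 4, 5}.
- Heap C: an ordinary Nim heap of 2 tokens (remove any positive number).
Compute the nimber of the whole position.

Grundy values for heap A (subtraction set {4, 6, 7}):
g(0) = mex{} = 0
g(1) = mex{} = 0
g(2) = mex{} = 0
g(3) = mex{} = 0
g(4) = mex{0} = 1
g(5) = mex{0} = 1
g(6) = mex{0} = 1
g(7) = mex{0} = 1
g(8) = mex{0,1} = 2
g(9) = mex{0,1} = 2
g(10) = mex{0,1} = 2
g(11) = mex{1} = 0
So g(11) = 0.
For heap B, compute g(0), g(1), … with moves {1, 4, 5}:
g(0) = mex{} = 0
g(1) = mex{0} = 1
g(2) = mex{1} = 0
g(3) = mex{0} = 1
g(4) = mex{0,1} = 2
g(5) = mex{0,1,2} = 3
g(6) = mex{0,1,3} = 2
g(7) = mex{0,1,2} = 3
g(8) = mex{1,2,3} = 0
g(9) = mex{0,2,3} = 1
g(10) = mex{1,2,3} = 0
So g(10) = 0.
Heap C is a plain Nim heap of size 2, so its Grundy value is 2.
By the Sprague-Grundy theorem, the Grundy value of a sum of independent games is the XOR of the component values.
Combined value = 0 ⊕ 0 ⊕ 2 = 2.

2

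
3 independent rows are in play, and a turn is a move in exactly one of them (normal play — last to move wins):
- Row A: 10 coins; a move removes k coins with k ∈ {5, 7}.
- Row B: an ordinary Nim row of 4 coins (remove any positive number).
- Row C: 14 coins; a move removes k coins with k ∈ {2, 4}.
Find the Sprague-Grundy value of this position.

7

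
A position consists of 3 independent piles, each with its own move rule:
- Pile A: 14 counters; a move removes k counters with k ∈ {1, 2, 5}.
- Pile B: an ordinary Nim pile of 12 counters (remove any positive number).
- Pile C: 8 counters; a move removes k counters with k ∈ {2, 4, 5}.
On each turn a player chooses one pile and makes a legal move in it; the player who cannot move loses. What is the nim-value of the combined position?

14

Build the Grundy sequence for pile A with g(k) = mex{g(k−s) : s ∈ {1, 2, 5}, s ≤ k}:
k:     0  1  2  3  4  5  6  7  8  9 10 11 12 13 14
g(k):  0  1  2  0  1  2  0  1  2  0  1  2  0  1  2
So g(14) = 2.
Pile B is a plain Nim pile of size 12, so its Grundy value is 12.
Grundy values for pile C (subtraction set {2, 4, 5}):
g(0) = mex{} = 0
g(1) = mex{} = 0
g(2) = mex{0} = 1
g(3) = mex{0} = 1
g(4) = mex{0,1} = 2
g(5) = mex{0,1} = 2
g(6) = mex{0,1,2} = 3
g(7) = mex{1,2} = 0
g(8) = mex{1,2,3} = 0
So g(8) = 0.
By the Sprague-Grundy theorem, the Grundy value of a sum of independent games is the XOR of the component values.
Combined value = 2 XOR 12 XOR 0 = 14.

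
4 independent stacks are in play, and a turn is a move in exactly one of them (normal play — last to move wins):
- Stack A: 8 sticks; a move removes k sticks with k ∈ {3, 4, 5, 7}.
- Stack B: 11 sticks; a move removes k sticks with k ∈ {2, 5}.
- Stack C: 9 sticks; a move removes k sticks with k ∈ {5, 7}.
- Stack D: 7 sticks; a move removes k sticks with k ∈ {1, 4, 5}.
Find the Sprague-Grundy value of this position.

For stack A, compute g(0), g(1), … with moves {3, 4, 5, 7}:
g(0) = mex{} = 0
g(1) = mex{} = 0
g(2) = mex{} = 0
g(3) = mex{0} = 1
g(4) = mex{0} = 1
g(5) = mex{0} = 1
g(6) = mex{0,1} = 2
g(7) = mex{0,1} = 2
g(8) = mex{0,1} = 2
So g(8) = 2.
Grundy values for stack B (subtraction set {2, 5}):
k:     0  1  2  3  4  5  6  7  8  9 10 11
g(k):  0  0  1  1  0  2  1  0  0  1  1  0
So g(11) = 0.
Build the Grundy sequence for stack C with g(k) = mex{g(k−s) : s ∈ {5, 7}, s ≤ k}:
g(0) = mex{} = 0
g(1) = mex{} = 0
g(2) = mex{} = 0
g(3) = mex{} = 0
g(4) = mex{} = 0
g(5) = mex{0} = 1
g(6) = mex{0} = 1
g(7) = mex{0} = 1
g(8) = mex{0} = 1
g(9) = mex{0} = 1
So g(9) = 1.
Grundy values for stack D (subtraction set {1, 4, 5}):
g(0) = mex{} = 0
g(1) = mex{0} = 1
g(2) = mex{1} = 0
g(3) = mex{0} = 1
g(4) = mex{0,1} = 2
g(5) = mex{0,1,2} = 3
g(6) = mex{0,1,3} = 2
g(7) = mex{0,1,2} = 3
So g(7) = 3.
The value of a disjunctive sum is the nim-sum of the parts.
Combined value = 2 ⊕ 0 ⊕ 1 ⊕ 3 = 0.

0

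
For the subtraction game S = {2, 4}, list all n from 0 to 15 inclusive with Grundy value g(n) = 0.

Grundy values for subtraction set {2, 4}:
k:     0  1  2  3  4  5  6  7  8  9 10 11 12 13 14 15
g(k):  0  0  1  1  2  2  0  0  1  1  2  2  0  0  1  1
The P-positions (g = 0) in 0..15 are 0, 1, 6, 7, 12, 13.

0, 1, 6, 7, 12, 13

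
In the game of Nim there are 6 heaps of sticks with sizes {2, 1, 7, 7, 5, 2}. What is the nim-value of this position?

4

Nim-sum: 2 XOR 1 XOR 7 XOR 7 XOR 5 XOR 2 = 4.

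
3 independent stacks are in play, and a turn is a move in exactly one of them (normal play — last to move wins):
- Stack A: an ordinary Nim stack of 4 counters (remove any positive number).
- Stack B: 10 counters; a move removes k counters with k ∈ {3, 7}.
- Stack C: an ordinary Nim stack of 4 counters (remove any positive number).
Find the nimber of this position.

0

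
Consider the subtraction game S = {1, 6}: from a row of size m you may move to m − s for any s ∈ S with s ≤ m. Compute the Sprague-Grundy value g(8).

1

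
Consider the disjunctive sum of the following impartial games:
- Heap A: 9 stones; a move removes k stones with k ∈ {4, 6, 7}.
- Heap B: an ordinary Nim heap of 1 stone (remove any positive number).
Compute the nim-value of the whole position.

3

Build the Grundy sequence for heap A with g(k) = mex{g(k−s) : s ∈ {4, 6, 7}, s ≤ k}:
k:     0  1  2  3  4  5  6  7  8  9
g(k):  0  0  0  0  1  1  1  1  2  2
So g(9) = 2.
Heap B is a plain Nim heap of size 1, so its Grundy value is 1.
By the Sprague-Grundy theorem, the Grundy value of a sum of independent games is the XOR of the component values.
Combined value = 2 XOR 1 = 3.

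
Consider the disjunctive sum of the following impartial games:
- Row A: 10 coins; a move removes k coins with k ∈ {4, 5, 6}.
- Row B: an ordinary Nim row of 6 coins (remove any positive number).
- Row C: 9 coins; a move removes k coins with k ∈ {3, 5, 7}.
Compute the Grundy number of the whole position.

5

Grundy values for row A (subtraction set {4, 5, 6}):
k:     0  1  2  3  4  5  6  7  8  9 10
g(k):  0  0  0  0  1  1  1  1  2  2  0
So g(10) = 0.
Row B is a plain Nim row of size 6, so its Grundy value is 6.
For row C, compute g(0), g(1), … with moves {3, 5, 7}:
g(0) = mex{} = 0
g(1) = mex{} = 0
g(2) = mex{} = 0
g(3) = mex{0} = 1
g(4) = mex{0} = 1
g(5) = mex{0} = 1
g(6) = mex{0,1} = 2
g(7) = mex{0,1} = 2
g(8) = mex{0,1} = 2
g(9) = mex{0,1,2} = 3
So g(9) = 3.
By the Sprague-Grundy theorem, the Grundy value of a sum of independent games is the XOR of the component values.
Combined value = 0 XOR 6 XOR 3 = 5.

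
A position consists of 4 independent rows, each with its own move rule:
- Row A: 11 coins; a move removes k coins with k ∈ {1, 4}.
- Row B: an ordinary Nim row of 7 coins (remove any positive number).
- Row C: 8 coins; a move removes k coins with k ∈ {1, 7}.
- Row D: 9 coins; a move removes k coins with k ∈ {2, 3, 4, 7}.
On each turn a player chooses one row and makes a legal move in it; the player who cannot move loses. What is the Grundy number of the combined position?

For row A, compute g(0), g(1), … with moves {1, 4}:
k:     0  1  2  3  4  5  6  7  8  9 10 11
g(k):  0  1  0  1  2  0  1  0  1  2  0  1
So g(11) = 1.
Row B is a plain Nim row of size 7, so its Grundy value is 7.
For row C, compute g(0), g(1), … with moves {1, 7}:
k:     0  1  2  3  4  5  6  7  8
g(k):  0  1  0  1  0  1  0  1  0
So g(8) = 0.
For row D, compute g(0), g(1), … with moves {2, 3, 4, 7}:
k:     0  1  2  3  4  5  6  7  8  9
g(k):  0  0  1  1  2  2  0  3  1  4
So g(9) = 4.
By the Sprague-Grundy theorem, the Grundy value of a sum of independent games is the XOR of the component values.
Combined value = 1 ⊕ 7 ⊕ 0 ⊕ 4 = 2.

2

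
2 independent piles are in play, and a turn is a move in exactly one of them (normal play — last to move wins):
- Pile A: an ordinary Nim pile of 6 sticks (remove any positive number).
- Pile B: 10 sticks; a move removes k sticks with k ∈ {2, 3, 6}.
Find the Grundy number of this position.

6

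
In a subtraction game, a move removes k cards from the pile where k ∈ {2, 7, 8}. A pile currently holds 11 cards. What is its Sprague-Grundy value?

3

Compute g(0), g(1), … for moves {2, 7, 8}:
g(0) = mex{} = 0
g(1) = mex{} = 0
g(2) = mex{0} = 1
g(3) = mex{0} = 1
g(4) = mex{1} = 0
g(5) = mex{1} = 0
g(6) = mex{0} = 1
g(7) = mex{0} = 1
g(8) = mex{0,1} = 2
g(9) = mex{0,1} = 2
g(10) = mex{1,2} = 0
g(11) = mex{0,1,2} = 3
So g(11) = 3.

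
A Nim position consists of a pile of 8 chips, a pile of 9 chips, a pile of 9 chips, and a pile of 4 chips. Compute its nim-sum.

Nim-sum: 8 ^ 9 ^ 9 ^ 4 = 12.

12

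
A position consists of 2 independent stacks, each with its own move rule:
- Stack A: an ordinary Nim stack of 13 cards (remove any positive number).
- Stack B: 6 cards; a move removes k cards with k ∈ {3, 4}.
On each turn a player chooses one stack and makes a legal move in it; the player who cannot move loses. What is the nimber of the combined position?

15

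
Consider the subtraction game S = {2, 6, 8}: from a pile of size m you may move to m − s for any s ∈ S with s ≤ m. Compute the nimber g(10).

Build the Grundy sequence with g(k) = mex{g(k−s) : s ∈ {2, 6, 8}, s ≤ k}:
g(0) = mex{} = 0
g(1) = mex{} = 0
g(2) = mex{0} = 1
g(3) = mex{0} = 1
g(4) = mex{1} = 0
g(5) = mex{1} = 0
g(6) = mex{0} = 1
g(7) = mex{0} = 1
g(8) = mex{0,1} = 2
g(9) = mex{0,1} = 2
g(10) = mex{0,1,2} = 3
So g(10) = 3.

3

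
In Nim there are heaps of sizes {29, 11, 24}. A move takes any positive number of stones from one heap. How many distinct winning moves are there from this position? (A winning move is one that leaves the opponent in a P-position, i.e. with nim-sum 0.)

Compute the nim-sum pairwise:
29 ⊕ 11 = 22
22 ⊕ 24 = 14
The overall nim-sum is X = 14. A heap of size p has a winning move iff p XOR X < p (reduce it to p XOR X).
  29: 29 XOR 14 = 19 < 29 — winning move (to 19).
  11: 11 XOR 14 = 5 < 11 — winning move (to 5).
  24: 24 XOR 14 = 22 < 24 — winning move (to 22).
That gives 3 winning moves.

3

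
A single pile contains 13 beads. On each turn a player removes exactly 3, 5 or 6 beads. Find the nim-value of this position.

1

Grundy values for subtraction set {3, 5, 6}:
k:     0  1  2  3  4  5  6  7  8  9 10 11 12 13
g(k):  0  0  0  1  1  1  2  2  2  0  0  0  1  1
So g(13) = 1.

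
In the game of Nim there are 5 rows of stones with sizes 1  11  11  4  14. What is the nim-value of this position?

11

Compute the nim-sum pairwise:
1 ^ 11 = 10
10 ^ 11 = 1
1 ^ 4 = 5
5 ^ 14 = 11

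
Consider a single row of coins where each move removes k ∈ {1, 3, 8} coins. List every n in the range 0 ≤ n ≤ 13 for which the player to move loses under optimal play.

Build the Grundy sequence with g(k) = mex{g(k−s) : s ∈ {1, 3, 8}, s ≤ k}:
g(0) = mex{} = 0
g(1) = mex{0} = 1
g(2) = mex{1} = 0
g(3) = mex{0} = 1
g(4) = mex{1} = 0
g(5) = mex{0} = 1
g(6) = mex{1} = 0
g(7) = mex{0} = 1
g(8) = mex{0,1} = 2
g(9) = mex{0,1,2} = 3
g(10) = mex{0,1,3} = 2
g(11) = mex{1,2} = 0
g(12) = mex{0,3} = 1
g(13) = mex{1,2} = 0
The P-positions (g = 0) in 0..13 are 0, 2, 4, 6, 11, 13.

0, 2, 4, 6, 11, 13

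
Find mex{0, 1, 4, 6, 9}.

2

The values 0, 1 are all present; 2 is the first non-negative integer missing from the set.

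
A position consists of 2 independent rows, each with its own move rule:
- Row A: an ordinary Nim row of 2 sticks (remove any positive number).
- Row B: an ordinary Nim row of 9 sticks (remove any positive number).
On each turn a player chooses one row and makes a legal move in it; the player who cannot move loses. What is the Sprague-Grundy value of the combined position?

11

Row A is a plain Nim row of size 2, so its Grundy value is 2.
Row B is a plain Nim row of size 9, so its Grundy value is 9.
The value of a disjunctive sum is the nim-sum of the parts.
Combined value = 2 XOR 9 = 11.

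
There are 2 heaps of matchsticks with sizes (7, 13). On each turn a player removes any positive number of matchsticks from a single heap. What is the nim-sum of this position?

10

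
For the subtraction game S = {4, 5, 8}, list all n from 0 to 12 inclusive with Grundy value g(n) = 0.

Grundy values for subtraction set {4, 5, 8}:
k:     0  1  2  3  4  5  6  7  8  9 10 11 12
g(k):  0  0  0  0  1  1  1  1  2  2  2  2  0
The P-positions (g = 0) in 0..12 are 0, 1, 2, 3, 12.

0, 1, 2, 3, 12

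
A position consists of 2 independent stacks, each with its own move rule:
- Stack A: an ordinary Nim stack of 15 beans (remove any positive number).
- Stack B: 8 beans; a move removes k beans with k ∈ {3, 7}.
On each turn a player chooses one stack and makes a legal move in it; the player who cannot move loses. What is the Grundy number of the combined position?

13

Stack A is a plain Nim stack of size 15, so its Grundy value is 15.
For stack B, compute g(0), g(1), … with moves {3, 7}:
g(0) = mex{} = 0
g(1) = mex{} = 0
g(2) = mex{} = 0
g(3) = mex{0} = 1
g(4) = mex{0} = 1
g(5) = mex{0} = 1
g(6) = mex{1} = 0
g(7) = mex{0,1} = 2
g(8) = mex{0,1} = 2
So g(8) = 2.
The value of a disjunctive sum is the nim-sum of the parts.
Combined value = 15 XOR 2 = 13.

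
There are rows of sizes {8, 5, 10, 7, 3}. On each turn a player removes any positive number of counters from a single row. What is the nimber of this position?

Nim-sum: 8 ^ 5 ^ 10 ^ 7 ^ 3 = 3.

3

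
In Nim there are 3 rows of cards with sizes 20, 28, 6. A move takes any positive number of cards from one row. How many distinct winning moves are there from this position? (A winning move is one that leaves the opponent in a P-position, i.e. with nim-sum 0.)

Bitwise XOR of the heap sizes:
  10100  (20)
  11100  (28)
  00110  (6)
  -----
  01110  (14)
The overall nim-sum is X = 14. A row of size p has a winning move iff p XOR X < p (reduce it to p XOR X).
  20: 20 XOR 14 = 26 ≥ 20 — no move.
  28: 28 XOR 14 = 18 < 28 — winning move (to 18).
  6: 6 XOR 14 = 8 ≥ 6 — no move.
That gives 1 winning move.

1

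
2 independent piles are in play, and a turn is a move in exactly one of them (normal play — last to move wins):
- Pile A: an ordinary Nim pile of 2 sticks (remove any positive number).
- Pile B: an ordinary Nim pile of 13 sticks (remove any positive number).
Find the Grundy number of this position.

15

Pile A is a plain Nim pile of size 2, so its Grundy value is 2.
Pile B is a plain Nim pile of size 13, so its Grundy value is 13.
The value of a disjunctive sum is the nim-sum of the parts.
Combined value = 2 XOR 13 = 15.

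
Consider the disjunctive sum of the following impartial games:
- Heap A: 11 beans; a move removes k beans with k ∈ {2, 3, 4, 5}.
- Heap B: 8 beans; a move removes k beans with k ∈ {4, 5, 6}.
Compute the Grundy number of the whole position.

0

Build the Grundy sequence for heap A with g(k) = mex{g(k−s) : s ∈ {2, 3, 4, 5}, s ≤ k}:
k:     0  1  2  3  4  5  6  7  8  9 10 11
g(k):  0  0  1  1  2  2  3  0  0  1  1  2
So g(11) = 2.
Build the Grundy sequence for heap B with g(k) = mex{g(k−s) : s ∈ {4, 5, 6}, s ≤ k}:
g(0) = mex{} = 0
g(1) = mex{} = 0
g(2) = mex{} = 0
g(3) = mex{} = 0
g(4) = mex{0} = 1
g(5) = mex{0} = 1
g(6) = mex{0} = 1
g(7) = mex{0} = 1
g(8) = mex{0,1} = 2
So g(8) = 2.
The value of a disjunctive sum is the nim-sum of the parts.
Combined value = 2 ⊕ 2 = 0.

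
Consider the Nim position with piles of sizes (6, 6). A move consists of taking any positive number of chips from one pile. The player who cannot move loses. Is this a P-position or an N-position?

Nim-sum: 6 ^ 6 = 0.
The nim-sum is 0, so this is a P-position: the player to move is in a losing position under optimal play.

P-position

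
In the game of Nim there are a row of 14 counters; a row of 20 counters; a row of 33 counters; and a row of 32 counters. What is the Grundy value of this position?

Compute the nim-sum pairwise:
14 XOR 20 = 26
26 XOR 33 = 59
59 XOR 32 = 27

27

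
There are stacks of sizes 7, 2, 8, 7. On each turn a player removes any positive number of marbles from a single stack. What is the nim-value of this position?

10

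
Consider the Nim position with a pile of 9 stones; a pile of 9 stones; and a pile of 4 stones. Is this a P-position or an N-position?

Compute the nim-sum pairwise:
9 ⊕ 9 = 0
0 ⊕ 4 = 4
The nim-sum is 4 ≠ 0, so this is an N-position: the player to move can win.

N-position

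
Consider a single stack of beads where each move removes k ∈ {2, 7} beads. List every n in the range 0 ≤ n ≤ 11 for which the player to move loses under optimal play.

0, 1, 4, 5, 9, 10

Grundy values for subtraction set {2, 7}:
k:     0  1  2  3  4  5  6  7  8  9 10 11
g(k):  0  0  1  1  0  0  1  1  2  0  0  1
The P-positions (g = 0) in 0..11 are 0, 1, 4, 5, 9, 10.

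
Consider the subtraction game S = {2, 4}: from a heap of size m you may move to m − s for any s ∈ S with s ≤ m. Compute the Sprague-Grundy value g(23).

Build the Grundy sequence with g(k) = mex{g(k−s) : s ∈ {2, 4}, s ≤ k}:
k:     0  1  2  3  4  5  6  7  8  9 10 11 12 13 14 15 16 17 18 19 20 21 22 23
g(k):  0  0  1  1  2  2  0  0  1  1  2  2  0  0  1  1  2  2  0  0  1  1  2  2
So g(23) = 2.

2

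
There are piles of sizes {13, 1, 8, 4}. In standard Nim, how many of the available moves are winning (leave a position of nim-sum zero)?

Compute the nim-sum pairwise:
13 ⊕ 1 = 12
12 ⊕ 8 = 4
4 ⊕ 4 = 0
The nim-sum is already 0, so every move leaves a nonzero nim-sum — there are no winning moves.

0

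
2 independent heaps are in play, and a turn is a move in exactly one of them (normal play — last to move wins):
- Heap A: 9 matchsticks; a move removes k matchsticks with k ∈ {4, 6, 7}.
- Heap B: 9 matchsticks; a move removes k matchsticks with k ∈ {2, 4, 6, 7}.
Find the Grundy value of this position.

2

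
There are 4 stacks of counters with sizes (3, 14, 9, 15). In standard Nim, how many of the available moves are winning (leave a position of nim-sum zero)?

3

Nim-sum: 3 ^ 14 ^ 9 ^ 15 = 11.
The overall nim-sum is X = 11. A stack of size p has a winning move iff p XOR X < p (reduce it to p XOR X).
  3: 3 XOR 11 = 8 ≥ 3 — no move.
  14: 14 XOR 11 = 5 < 14 — winning move (to 5).
  9: 9 XOR 11 = 2 < 9 — winning move (to 2).
  15: 15 XOR 11 = 4 < 15 — winning move (to 4).
That gives 3 winning moves.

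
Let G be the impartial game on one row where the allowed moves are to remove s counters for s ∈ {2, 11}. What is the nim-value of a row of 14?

Grundy values for subtraction set {2, 11}:
k:     0  1  2  3  4  5  6  7  8  9 10 11 12 13 14
g(k):  0  0  1  1  0  0  1  1  0  0  1  1  2  0  0
So g(14) = 0.

0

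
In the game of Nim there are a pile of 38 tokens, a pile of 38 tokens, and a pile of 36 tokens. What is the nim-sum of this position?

Compute the nim-sum pairwise:
38 ^ 38 = 0
0 ^ 36 = 36

36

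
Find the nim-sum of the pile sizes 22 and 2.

20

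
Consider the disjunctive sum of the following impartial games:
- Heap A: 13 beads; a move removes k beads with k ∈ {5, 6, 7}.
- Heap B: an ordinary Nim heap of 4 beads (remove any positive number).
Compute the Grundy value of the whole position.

4

Grundy values for heap A (subtraction set {5, 6, 7}):
g(0) = mex{} = 0
g(1) = mex{} = 0
g(2) = mex{} = 0
g(3) = mex{} = 0
g(4) = mex{} = 0
g(5) = mex{0} = 1
g(6) = mex{0} = 1
g(7) = mex{0} = 1
g(8) = mex{0} = 1
g(9) = mex{0} = 1
g(10) = mex{0,1} = 2
g(11) = mex{0,1} = 2
g(12) = mex{1} = 0
g(13) = mex{1} = 0
So g(13) = 0.
Heap B is a plain Nim heap of size 4, so its Grundy value is 4.
The value of a disjunctive sum is the nim-sum of the parts.
Combined value = 0 XOR 4 = 4.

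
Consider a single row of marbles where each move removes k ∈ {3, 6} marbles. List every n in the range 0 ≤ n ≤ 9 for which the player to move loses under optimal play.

0, 1, 2, 9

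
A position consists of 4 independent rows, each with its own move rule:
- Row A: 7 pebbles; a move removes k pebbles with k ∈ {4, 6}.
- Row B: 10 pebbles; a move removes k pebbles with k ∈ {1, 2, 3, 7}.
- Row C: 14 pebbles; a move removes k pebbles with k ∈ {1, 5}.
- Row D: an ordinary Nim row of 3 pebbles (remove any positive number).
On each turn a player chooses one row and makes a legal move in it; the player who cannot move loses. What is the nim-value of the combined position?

0

Grundy values for row A (subtraction set {4, 6}):
k:     0  1  2  3  4  5  6  7
g(k):  0  0  0  0  1  1  1  1
So g(7) = 1.
Build the Grundy sequence for row B with g(k) = mex{g(k−s) : s ∈ {1, 2, 3, 7}, s ≤ k}:
g(0) = mex{} = 0
g(1) = mex{0} = 1
g(2) = mex{0,1} = 2
g(3) = mex{0,1,2} = 3
g(4) = mex{1,2,3} = 0
g(5) = mex{0,2,3} = 1
g(6) = mex{0,1,3} = 2
g(7) = mex{0,1,2} = 3
g(8) = mex{1,2,3} = 0
g(9) = mex{0,2,3} = 1
g(10) = mex{0,1,3} = 2
So g(10) = 2.
Build the Grundy sequence for row C with g(k) = mex{g(k−s) : s ∈ {1, 5}, s ≤ k}:
g(0) = mex{} = 0
g(1) = mex{0} = 1
g(2) = mex{1} = 0
g(3) = mex{0} = 1
g(4) = mex{1} = 0
g(5) = mex{0} = 1
g(6) = mex{1} = 0
g(7) = mex{0} = 1
g(8) = mex{1} = 0
g(9) = mex{0} = 1
g(10) = mex{1} = 0
g(11) = mex{0} = 1
g(12) = mex{1} = 0
g(13) = mex{0} = 1
g(14) = mex{1} = 0
So g(14) = 0.
Row D is a plain Nim row of size 3, so its Grundy value is 3.
By the Sprague-Grundy theorem, the Grundy value of a sum of independent games is the XOR of the component values.
Combined value = 1 ⊕ 2 ⊕ 0 ⊕ 3 = 0.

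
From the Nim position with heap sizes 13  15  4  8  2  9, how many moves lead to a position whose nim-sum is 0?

3

Nim-sum: 13 ⊕ 15 ⊕ 4 ⊕ 8 ⊕ 2 ⊕ 9 = 5.
The overall nim-sum is X = 5. A heap of size p has a winning move iff p XOR X < p (reduce it to p XOR X).
  13: 13 XOR 5 = 8 < 13 — winning move (to 8).
  15: 15 XOR 5 = 10 < 15 — winning move (to 10).
  4: 4 XOR 5 = 1 < 4 — winning move (to 1).
  8: 8 XOR 5 = 13 ≥ 8 — no move.
  2: 2 XOR 5 = 7 ≥ 2 — no move.
  9: 9 XOR 5 = 12 ≥ 9 — no move.
That gives 3 winning moves.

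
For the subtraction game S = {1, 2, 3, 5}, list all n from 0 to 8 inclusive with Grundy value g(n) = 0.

0, 4, 8

Compute g(0), g(1), … for moves {1, 2, 3, 5}:
k:     0  1  2  3  4  5  6  7  8
g(k):  0  1  2  3  0  1  2  3  0
The P-positions (g = 0) in 0..8 are 0, 4, 8.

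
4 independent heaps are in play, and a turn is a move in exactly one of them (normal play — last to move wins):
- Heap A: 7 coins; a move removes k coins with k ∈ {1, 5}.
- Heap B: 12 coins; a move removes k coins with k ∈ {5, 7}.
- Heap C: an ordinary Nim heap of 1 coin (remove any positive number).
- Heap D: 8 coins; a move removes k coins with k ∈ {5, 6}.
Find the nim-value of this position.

Build the Grundy sequence for heap A with g(k) = mex{g(k−s) : s ∈ {1, 5}, s ≤ k}:
k:     0  1  2  3  4  5  6  7
g(k):  0  1  0  1  0  1  0  1
So g(7) = 1.
For heap B, compute g(0), g(1), … with moves {5, 7}:
k:     0  1  2  3  4  5  6  7  8  9 10 11 12
g(k):  0  0  0  0  0  1  1  1  1  1  2  2  0
So g(12) = 0.
Heap C is a plain Nim heap of size 1, so its Grundy value is 1.
Grundy values for heap D (subtraction set {5, 6}):
k:     0  1  2  3  4  5  6  7  8
g(k):  0  0  0  0  0  1  1  1  1
So g(8) = 1.
By the Sprague-Grundy theorem, the Grundy value of a sum of independent games is the XOR of the component values.
Combined value = 1 XOR 0 XOR 1 XOR 1 = 1.

1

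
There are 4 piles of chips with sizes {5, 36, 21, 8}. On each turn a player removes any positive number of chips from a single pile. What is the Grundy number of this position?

Nim-sum: 5 XOR 36 XOR 21 XOR 8 = 60.

60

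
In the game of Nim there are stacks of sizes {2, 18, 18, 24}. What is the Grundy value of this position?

26

Compute the nim-sum pairwise:
2 ⊕ 18 = 16
16 ⊕ 18 = 2
2 ⊕ 24 = 26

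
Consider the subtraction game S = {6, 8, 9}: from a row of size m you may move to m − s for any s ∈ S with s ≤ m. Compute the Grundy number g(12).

2

Compute g(0), g(1), … for moves {6, 8, 9}:
g(0) = mex{} = 0
g(1) = mex{} = 0
g(2) = mex{} = 0
g(3) = mex{} = 0
g(4) = mex{} = 0
g(5) = mex{} = 0
g(6) = mex{0} = 1
g(7) = mex{0} = 1
g(8) = mex{0} = 1
g(9) = mex{0} = 1
g(10) = mex{0} = 1
g(11) = mex{0} = 1
g(12) = mex{0,1} = 2
So g(12) = 2.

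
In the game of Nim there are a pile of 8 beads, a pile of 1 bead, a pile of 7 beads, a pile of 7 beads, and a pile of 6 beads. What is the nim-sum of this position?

15

Nim-sum: 8 ^ 1 ^ 7 ^ 7 ^ 6 = 15.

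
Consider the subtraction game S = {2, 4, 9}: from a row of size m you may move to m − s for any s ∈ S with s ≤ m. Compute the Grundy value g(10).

2

Grundy values for subtraction set {2, 4, 9}:
k:     0  1  2  3  4  5  6  7  8  9 10
g(k):  0  0  1  1  2  2  0  0  1  1  2
So g(10) = 2.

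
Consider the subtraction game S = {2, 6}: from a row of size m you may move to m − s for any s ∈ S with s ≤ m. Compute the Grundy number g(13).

0

Build the Grundy sequence with g(k) = mex{g(k−s) : s ∈ {2, 6}, s ≤ k}:
g(0) = mex{} = 0
g(1) = mex{} = 0
g(2) = mex{0} = 1
g(3) = mex{0} = 1
g(4) = mex{1} = 0
g(5) = mex{1} = 0
g(6) = mex{0} = 1
g(7) = mex{0} = 1
g(8) = mex{1} = 0
g(9) = mex{1} = 0
g(10) = mex{0} = 1
g(11) = mex{0} = 1
g(12) = mex{1} = 0
g(13) = mex{1} = 0
So g(13) = 0.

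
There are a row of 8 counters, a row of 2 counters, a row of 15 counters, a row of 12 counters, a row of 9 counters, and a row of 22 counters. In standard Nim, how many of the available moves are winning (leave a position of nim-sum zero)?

1

In binary:
  01000  (8)
  00010  (2)
  01111  (15)
  01100  (12)
  01001  (9)
  10110  (22)
  -----
  10110  (22)
The overall nim-sum is X = 22. A row of size p has a winning move iff p XOR X < p (reduce it to p XOR X).
  8: 8 XOR 22 = 30 ≥ 8 — no move.
  2: 2 XOR 22 = 20 ≥ 2 — no move.
  15: 15 XOR 22 = 25 ≥ 15 — no move.
  12: 12 XOR 22 = 26 ≥ 12 — no move.
  9: 9 XOR 22 = 31 ≥ 9 — no move.
  22: 22 XOR 22 = 0 < 22 — winning move (to 0).
That gives 1 winning move.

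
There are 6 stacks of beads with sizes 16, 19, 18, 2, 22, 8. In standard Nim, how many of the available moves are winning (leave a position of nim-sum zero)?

1

Nim-sum: 16 XOR 19 XOR 18 XOR 2 XOR 22 XOR 8 = 13.
The overall nim-sum is X = 13. A stack of size p has a winning move iff p XOR X < p (reduce it to p XOR X).
  16: 16 XOR 13 = 29 ≥ 16 — no move.
  19: 19 XOR 13 = 30 ≥ 19 — no move.
  18: 18 XOR 13 = 31 ≥ 18 — no move.
  2: 2 XOR 13 = 15 ≥ 2 — no move.
  22: 22 XOR 13 = 27 ≥ 22 — no move.
  8: 8 XOR 13 = 5 < 8 — winning move (to 5).
That gives 1 winning move.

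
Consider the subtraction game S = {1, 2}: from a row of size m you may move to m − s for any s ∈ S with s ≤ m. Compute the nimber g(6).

Build the Grundy sequence with g(k) = mex{g(k−s) : s ∈ {1, 2}, s ≤ k}:
g(0) = mex{} = 0
g(1) = mex{0} = 1
g(2) = mex{0,1} = 2
g(3) = mex{1,2} = 0
g(4) = mex{0,2} = 1
g(5) = mex{0,1} = 2
g(6) = mex{1,2} = 0
So g(6) = 0.

0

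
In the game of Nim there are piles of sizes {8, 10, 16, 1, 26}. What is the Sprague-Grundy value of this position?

Compute the nim-sum pairwise:
8 XOR 10 = 2
2 XOR 16 = 18
18 XOR 1 = 19
19 XOR 26 = 9

9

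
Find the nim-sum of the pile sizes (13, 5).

8

Bitwise XOR of the heap sizes:
  1101  (13)
  0101  (5)
  ----
  1000  (8)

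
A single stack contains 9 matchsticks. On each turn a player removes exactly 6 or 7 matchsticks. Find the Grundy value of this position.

1

Grundy values for subtraction set {6, 7}:
g(0) = mex{} = 0
g(1) = mex{} = 0
g(2) = mex{} = 0
g(3) = mex{} = 0
g(4) = mex{} = 0
g(5) = mex{} = 0
g(6) = mex{0} = 1
g(7) = mex{0} = 1
g(8) = mex{0} = 1
g(9) = mex{0} = 1
So g(9) = 1.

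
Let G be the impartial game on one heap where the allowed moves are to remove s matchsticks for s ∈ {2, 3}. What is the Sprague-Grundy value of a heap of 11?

0

Grundy values for subtraction set {2, 3}:
g(0) = mex{} = 0
g(1) = mex{} = 0
g(2) = mex{0} = 1
g(3) = mex{0} = 1
g(4) = mex{0,1} = 2
g(5) = mex{1} = 0
g(6) = mex{1,2} = 0
g(7) = mex{0,2} = 1
g(8) = mex{0} = 1
g(9) = mex{0,1} = 2
g(10) = mex{1} = 0
g(11) = mex{1,2} = 0
So g(11) = 0.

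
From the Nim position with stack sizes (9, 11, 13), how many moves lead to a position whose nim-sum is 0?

Nim-sum: 9 ⊕ 11 ⊕ 13 = 15.
The overall nim-sum is X = 15. A stack of size p has a winning move iff p XOR X < p (reduce it to p XOR X).
  9: 9 XOR 15 = 6 < 9 — winning move (to 6).
  11: 11 XOR 15 = 4 < 11 — winning move (to 4).
  13: 13 XOR 15 = 2 < 13 — winning move (to 2).
That gives 3 winning moves.

3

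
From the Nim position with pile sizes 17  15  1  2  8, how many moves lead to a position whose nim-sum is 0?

Write each in binary and XOR column by column:
  10001  (17)
  01111  (15)
  00001  (1)
  00010  (2)
  01000  (8)
  -----
  10101  (21)
The overall nim-sum is X = 21. A pile of size p has a winning move iff p XOR X < p (reduce it to p XOR X).
  17: 17 XOR 21 = 4 < 17 — winning move (to 4).
  15: 15 XOR 21 = 26 ≥ 15 — no move.
  1: 1 XOR 21 = 20 ≥ 1 — no move.
  2: 2 XOR 21 = 23 ≥ 2 — no move.
  8: 8 XOR 21 = 29 ≥ 8 — no move.
That gives 1 winning move.

1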